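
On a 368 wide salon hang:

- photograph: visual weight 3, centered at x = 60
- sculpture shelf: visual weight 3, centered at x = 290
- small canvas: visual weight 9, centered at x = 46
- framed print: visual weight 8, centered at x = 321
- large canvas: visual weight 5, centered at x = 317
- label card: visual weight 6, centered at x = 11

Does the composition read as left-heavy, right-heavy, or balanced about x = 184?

Total weight = 3 + 3 + 9 + 8 + 5 + 6 = 34.
x: moment 5683 / weight 34 ≈ 167.15
Since 167.1 is left of 184, the composition reads left-heavy.

left-heavy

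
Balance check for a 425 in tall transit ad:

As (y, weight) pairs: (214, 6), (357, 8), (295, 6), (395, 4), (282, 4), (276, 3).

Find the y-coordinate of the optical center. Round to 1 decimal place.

Weights sum to 6 + 8 + 6 + 4 + 4 + 3 = 31.
Σw·y = 9446; ȳ = 9446/31 ≈ 304.71.

y ≈ 304.7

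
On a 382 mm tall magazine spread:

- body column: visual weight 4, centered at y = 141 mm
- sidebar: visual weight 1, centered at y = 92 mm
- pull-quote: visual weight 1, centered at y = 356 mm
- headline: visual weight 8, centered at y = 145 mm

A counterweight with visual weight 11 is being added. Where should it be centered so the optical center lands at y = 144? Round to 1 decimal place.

y ≈ 129.8

New total weight: (4 + 1 + 1 + 8) + 11 = 25.
Along y: (2172 + 11·y) / 25 = 144 (existing moment 4·141 + 1·92 + 1·356 + 8·145 = 2172) ⇒ y = (3600 − 2172) / 11 ≈ 129.82.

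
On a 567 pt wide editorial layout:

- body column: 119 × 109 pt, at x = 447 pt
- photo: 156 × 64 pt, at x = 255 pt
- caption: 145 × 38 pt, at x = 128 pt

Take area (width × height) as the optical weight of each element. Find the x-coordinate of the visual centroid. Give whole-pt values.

Areas: body column 119·109 = 12971, photo 156·64 = 9984, caption 145·38 = 5510. Total weight = 28465.
x-moment: 12971·447 + 9984·255 + 5510·128 = 9049237; centroid 9049237/28465 ≈ 317.91.

x ≈ 318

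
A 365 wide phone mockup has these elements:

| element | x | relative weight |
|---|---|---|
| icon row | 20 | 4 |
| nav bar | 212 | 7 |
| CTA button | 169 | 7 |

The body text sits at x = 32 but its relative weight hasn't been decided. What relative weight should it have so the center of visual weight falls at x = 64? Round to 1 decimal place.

Known weights sum to 4 + 7 + 7 = 18; their moment is 4·20 + 7·212 + 7·169 = 2747.
Set Σw·x/Σw = 64: (2747 + 32w) = 64·(18 + w).
Rearranging, w·(32 − 64) = 64·18 − 2747 = -1595, so w ≈ -1595/-32 = 49.84.

w ≈ 49.8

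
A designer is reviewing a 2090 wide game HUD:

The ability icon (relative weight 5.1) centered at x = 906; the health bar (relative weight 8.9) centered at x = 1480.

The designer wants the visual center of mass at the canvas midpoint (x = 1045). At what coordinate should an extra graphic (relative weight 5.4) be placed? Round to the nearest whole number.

With the extra graphic, Σw becomes 5.1 + 8.9 + 5.4 = 19.4.
x: need Σw·x = 19.4·1045 = 20273.0. Existing = 5.1·906 + 8.9·1480 = 17792.6. Remainder 2480.4 / 5.4 ≈ 459.33.

x ≈ 459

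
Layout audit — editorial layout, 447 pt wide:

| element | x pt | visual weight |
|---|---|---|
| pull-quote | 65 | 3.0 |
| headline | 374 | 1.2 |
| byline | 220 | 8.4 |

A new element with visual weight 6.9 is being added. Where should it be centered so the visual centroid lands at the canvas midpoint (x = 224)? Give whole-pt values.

x ≈ 272

With the new element, Σw becomes 3.0 + 1.2 + 8.4 + 6.9 = 19.5.
Along x: (2491.8 + 6.9·x) / 19.5 = 224 (existing moment 3.0·65 + 1.2·374 + 8.4·220 = 2491.8) ⇒ x = (4368.0 − 2491.8) / 6.9 ≈ 271.91.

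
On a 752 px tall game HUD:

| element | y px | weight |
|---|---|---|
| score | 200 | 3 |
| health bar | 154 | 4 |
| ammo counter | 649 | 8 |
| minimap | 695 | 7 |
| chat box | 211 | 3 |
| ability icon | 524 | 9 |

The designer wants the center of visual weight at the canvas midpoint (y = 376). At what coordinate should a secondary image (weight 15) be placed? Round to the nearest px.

y ≈ 120

With the secondary image, Σw becomes 3 + 4 + 8 + 7 + 3 + 9 + 15 = 49.
y: need Σw·y = 49·376 = 18424. Existing = 3·200 + 4·154 + 8·649 + 7·695 + 3·211 + 9·524 = 16622. Remainder 1802 / 15 ≈ 120.13.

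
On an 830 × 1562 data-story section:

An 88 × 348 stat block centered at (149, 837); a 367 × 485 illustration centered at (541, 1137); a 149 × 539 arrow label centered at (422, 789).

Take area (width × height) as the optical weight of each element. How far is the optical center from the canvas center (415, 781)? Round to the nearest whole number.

≈ 233

Areas → weights: stat block 88·348 = 30624, illustration 367·485 = 177995, arrow label 149·539 = 80311; Σw = 288930.
x-moment: 30624·149 + 177995·541 + 80311·422 = 134749513; centroid 134749513/288930 ≈ 466.37.
y-moment: 30624·837 + 177995·1137 + 80311·789 = 291377982; centroid 291377982/288930 ≈ 1008.47.
Offset from (415, 781): Δx ≈ 51.37, Δy ≈ 227.47; distance = √(Δx² + Δy²) ≈ 233.20.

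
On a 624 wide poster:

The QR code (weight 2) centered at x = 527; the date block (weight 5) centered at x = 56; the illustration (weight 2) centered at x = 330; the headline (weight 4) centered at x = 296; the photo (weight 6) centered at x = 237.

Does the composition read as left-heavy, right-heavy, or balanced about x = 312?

left-heavy

Total weight = 2 + 5 + 2 + 4 + 6 = 19.
Σw·x = 2·527 + 5·56 + 2·330 + 4·296 + 6·237 = 4600, so x̄ = 4600/19 ≈ 242.11.
Since 242.1 is left of 312, the composition reads left-heavy.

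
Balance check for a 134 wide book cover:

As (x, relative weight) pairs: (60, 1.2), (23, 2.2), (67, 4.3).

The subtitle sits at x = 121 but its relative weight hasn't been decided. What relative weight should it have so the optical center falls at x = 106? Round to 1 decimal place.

w ≈ 27.0

Fixed elements: Σw = 1.2 + 2.2 + 4.3 = 7.7, Σw·x = 1.2·60 + 2.2·23 + 4.3·67 = 410.7.
For the centroid to hit 106: (410.7 + w·121) / (7.7 + w) = 106.
Rearranging, w·(121 − 106) = 106·7.7 − 410.7 = 405.5, so w ≈ 405.5/15 = 27.03.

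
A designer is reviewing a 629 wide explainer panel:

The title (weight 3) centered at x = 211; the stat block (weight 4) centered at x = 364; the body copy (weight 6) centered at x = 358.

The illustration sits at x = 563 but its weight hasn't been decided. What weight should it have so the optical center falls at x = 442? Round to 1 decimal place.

Known weights sum to 3 + 4 + 6 = 13; their moment is 3·211 + 4·364 + 6·358 = 4237.
Set Σw·x/Σw = 442: (4237 + 563w) = 442·(13 + w).
Rearranging, w·(563 − 442) = 442·13 − 4237 = 1509, so w ≈ 1509/121 = 12.47.

w ≈ 12.5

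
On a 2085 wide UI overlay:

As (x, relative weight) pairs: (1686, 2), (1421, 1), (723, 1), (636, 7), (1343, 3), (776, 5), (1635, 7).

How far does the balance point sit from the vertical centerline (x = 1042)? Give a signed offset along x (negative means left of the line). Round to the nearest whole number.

Σw = 2 + 1 + 1 + 7 + 3 + 5 + 7 = 26.
x-moment: 2·1686 + 1·1421 + 1·723 + 7·636 + 3·1343 + 5·776 + 7·1635 = 29322; centroid 29322/26 ≈ 1127.77.
Against x = 1042, that's 1127.77 − 1042 = 85.77.

≈ 86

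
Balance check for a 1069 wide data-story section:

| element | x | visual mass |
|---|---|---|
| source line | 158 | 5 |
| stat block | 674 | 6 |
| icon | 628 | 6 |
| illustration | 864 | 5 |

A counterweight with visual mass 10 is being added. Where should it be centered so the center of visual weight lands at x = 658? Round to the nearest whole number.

With the counterweight, Σw becomes 5 + 6 + 6 + 5 + 10 = 32.
x: target moment 32×658 = 21056; current 5·158 + 6·674 + 6·628 + 5·864 = 12922; the counterweight supplies 8134, so x = 8134/10 ≈ 813.40.

x ≈ 813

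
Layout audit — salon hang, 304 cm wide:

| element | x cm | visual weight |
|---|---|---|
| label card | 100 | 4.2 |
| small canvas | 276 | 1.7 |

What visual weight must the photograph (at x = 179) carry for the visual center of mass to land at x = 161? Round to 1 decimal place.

w ≈ 3.4

Known weights sum to 4.2 + 1.7 = 5.9; their moment is 4.2·100 + 1.7·276 = 889.2.
Balance at x = 161 requires (889.2 + w·179) / (5.9 + w) = 161.
Rearranging, w·(179 − 161) = 161·5.9 − 889.2 = 60.7, so w ≈ 60.7/18 = 3.37.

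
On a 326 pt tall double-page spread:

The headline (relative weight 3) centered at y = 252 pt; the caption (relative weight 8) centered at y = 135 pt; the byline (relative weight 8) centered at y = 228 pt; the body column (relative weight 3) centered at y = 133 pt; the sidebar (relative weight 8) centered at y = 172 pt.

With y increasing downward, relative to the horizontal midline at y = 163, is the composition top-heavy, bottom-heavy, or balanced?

bottom-heavy

Σw = 3 + 8 + 8 + 3 + 8 = 30.
y-moment: 3·252 + 8·135 + 8·228 + 3·133 + 8·172 = 5435; centroid 5435/30 ≈ 181.17.
Since 181.2 is below (larger y than) 163, the composition reads bottom-heavy.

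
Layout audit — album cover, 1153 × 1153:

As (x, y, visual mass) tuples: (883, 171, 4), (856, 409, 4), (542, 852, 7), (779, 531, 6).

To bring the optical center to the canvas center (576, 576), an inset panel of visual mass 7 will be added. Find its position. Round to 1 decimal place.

New total weight: (4 + 4 + 7 + 6) + 7 = 28.
x: need Σw·x = 28·576 = 16128. Existing = 4·883 + 4·856 + 7·542 + 6·779 = 15424. Remainder 704 / 7 ≈ 100.57.
y: need Σw·y = 28·576 = 16128. Existing = 4·171 + 4·409 + 7·852 + 6·531 = 11470. Remainder 4658 / 7 ≈ 665.43.

(100.6, 665.4)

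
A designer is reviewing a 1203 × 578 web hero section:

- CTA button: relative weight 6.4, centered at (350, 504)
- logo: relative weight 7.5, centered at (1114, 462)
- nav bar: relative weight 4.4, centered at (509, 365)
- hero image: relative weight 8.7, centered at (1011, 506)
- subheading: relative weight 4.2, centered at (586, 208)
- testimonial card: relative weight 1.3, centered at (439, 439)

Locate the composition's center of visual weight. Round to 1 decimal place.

(758.8, 435.2)

Σw = 6.4 + 7.5 + 4.4 + 8.7 + 4.2 + 1.3 = 32.5.
x-moment: 6.4·350 + 7.5·1114 + 4.4·509 + 8.7·1011 + 4.2·586 + 1.3·439 = 24662.2; centroid 24662.2/32.5 ≈ 758.84.
y-moment: 6.4·504 + 7.5·462 + 4.4·365 + 8.7·506 + 4.2·208 + 1.3·439 = 14143.1; centroid 14143.1/32.5 ≈ 435.17.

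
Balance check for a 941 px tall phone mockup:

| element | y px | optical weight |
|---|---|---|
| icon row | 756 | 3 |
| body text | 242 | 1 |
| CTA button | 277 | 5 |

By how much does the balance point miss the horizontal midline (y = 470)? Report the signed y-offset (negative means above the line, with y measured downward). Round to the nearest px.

Total weight = 3 + 1 + 5 = 9.
y: (3·756 + 1·242 + 5·277) / 9 = 3895 / 9 ≈ 432.78
Offset from y = 470: 432.78 − 470 ≈ -37.22.

≈ -37 px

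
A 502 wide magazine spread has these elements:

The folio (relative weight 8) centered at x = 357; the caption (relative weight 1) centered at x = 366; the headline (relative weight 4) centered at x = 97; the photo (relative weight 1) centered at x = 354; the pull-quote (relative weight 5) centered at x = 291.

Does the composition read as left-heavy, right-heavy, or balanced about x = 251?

right-heavy

Weights sum to 8 + 1 + 4 + 1 + 5 = 19.
x-moment: 8·357 + 1·366 + 4·97 + 1·354 + 5·291 = 5419; centroid 5419/19 ≈ 285.21.
285.2 vs midline 251 → right-heavy.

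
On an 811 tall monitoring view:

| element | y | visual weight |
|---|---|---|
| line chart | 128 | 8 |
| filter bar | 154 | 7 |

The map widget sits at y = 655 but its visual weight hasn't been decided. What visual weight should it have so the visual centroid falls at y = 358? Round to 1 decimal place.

w ≈ 11.0

Fixed elements: Σw = 8 + 7 = 15, Σw·y = 8·128 + 7·154 = 2102.
For the centroid to hit 358: (2102 + w·655) / (15 + w) = 358.
Solving: w = (358·15 − 2102) / (655 − 358) = 3268 / 297 ≈ 11.00.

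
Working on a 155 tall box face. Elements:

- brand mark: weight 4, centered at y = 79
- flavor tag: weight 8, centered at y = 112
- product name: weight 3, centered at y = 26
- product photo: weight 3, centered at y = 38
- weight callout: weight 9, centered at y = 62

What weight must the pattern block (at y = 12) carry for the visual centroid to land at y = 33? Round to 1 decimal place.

w ≈ 51.0

Known weights sum to 4 + 8 + 3 + 3 + 9 = 27; their moment is 4·79 + 8·112 + 3·26 + 3·38 + 9·62 = 1962.
Set Σw·y/Σw = 33: (1962 + 12w) = 33·(27 + w).
Solving: w = (33·27 − 1962) / (12 − 33) = -1071 / -21 ≈ 51.00.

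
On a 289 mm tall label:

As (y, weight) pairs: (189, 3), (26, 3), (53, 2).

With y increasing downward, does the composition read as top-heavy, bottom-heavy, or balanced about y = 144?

Σw = 3 + 3 + 2 = 8.
y: (3·189 + 3·26 + 2·53) / 8 = 751 / 8 ≈ 93.88
93.9 lies above (smaller y than) the midline 144, so the layout is top-heavy.

top-heavy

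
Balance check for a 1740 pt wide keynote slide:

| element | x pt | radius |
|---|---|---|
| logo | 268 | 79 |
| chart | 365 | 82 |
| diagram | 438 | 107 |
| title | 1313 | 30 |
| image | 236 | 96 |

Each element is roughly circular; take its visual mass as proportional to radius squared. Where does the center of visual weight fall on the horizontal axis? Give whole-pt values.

x ≈ 362

r² weights: logo 79² = 6241, chart 82² = 6724, diagram 107² = 11449, title 30² = 900, image 96² = 9216. Total = 34530.
Σw·x = 6241·268 + 6724·365 + 11449·438 + 900·1313 + 9216·236 = 12498186, so x̄ = 12498186/34530 ≈ 361.95.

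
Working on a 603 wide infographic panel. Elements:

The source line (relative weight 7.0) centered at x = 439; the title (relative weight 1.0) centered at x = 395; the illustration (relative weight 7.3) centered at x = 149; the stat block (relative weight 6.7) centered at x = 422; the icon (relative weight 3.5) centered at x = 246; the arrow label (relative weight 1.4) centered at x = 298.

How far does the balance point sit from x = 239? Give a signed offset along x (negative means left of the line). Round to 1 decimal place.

Σw = 7.0 + 1.0 + 7.3 + 6.7 + 3.5 + 1.4 = 26.9.
x-moment: 7.0·439 + 1.0·395 + 7.3·149 + 6.7·422 + 3.5·246 + 1.4·298 = 8661.3; centroid 8661.3/26.9 ≈ 321.98.
Difference: 321.98 − 239 ≈ 82.98.

≈ 83.0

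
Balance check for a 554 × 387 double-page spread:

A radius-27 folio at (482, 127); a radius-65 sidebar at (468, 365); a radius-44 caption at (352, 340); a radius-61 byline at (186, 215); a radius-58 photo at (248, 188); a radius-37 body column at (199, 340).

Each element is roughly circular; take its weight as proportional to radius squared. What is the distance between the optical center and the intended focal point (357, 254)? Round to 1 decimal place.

≈ 47.6

Weights ∝ r²: folio 27² = 729, sidebar 65² = 4225, caption 44² = 1936, byline 61² = 3721, photo 58² = 3364, body column 37² = 1369; Σw = 15344.
Σw·x = 4808959; x̄ = 4808959/15344 ≈ 313.41.
y: moment 4190855 / weight 15344 ≈ 273.13
Offset from (357, 254): Δx ≈ -43.59, Δy ≈ 19.13; distance = √(Δx² + Δy²) ≈ 47.60.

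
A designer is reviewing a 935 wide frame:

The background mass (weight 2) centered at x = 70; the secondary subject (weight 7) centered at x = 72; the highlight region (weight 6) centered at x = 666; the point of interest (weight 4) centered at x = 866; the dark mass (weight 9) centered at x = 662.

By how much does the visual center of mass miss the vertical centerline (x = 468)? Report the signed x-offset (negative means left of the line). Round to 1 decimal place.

≈ 34.2

Weights sum to 2 + 7 + 6 + 4 + 9 = 28.
x-moment: 2·70 + 7·72 + 6·666 + 4·866 + 9·662 = 14062; centroid 14062/28 ≈ 502.21.
Offset from x = 468: 502.21 − 468 ≈ 34.21.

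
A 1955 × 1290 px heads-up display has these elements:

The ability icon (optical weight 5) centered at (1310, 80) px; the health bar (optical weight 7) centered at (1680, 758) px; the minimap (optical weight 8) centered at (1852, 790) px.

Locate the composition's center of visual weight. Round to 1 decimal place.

(1656.3, 601.3)

Weights sum to 5 + 7 + 8 = 20.
Σw·x = 5·1310 + 7·1680 + 8·1852 = 33126, so x̄ = 33126/20 ≈ 1656.30.
Σw·y = 5·80 + 7·758 + 8·790 = 12026, so ȳ = 12026/20 ≈ 601.30.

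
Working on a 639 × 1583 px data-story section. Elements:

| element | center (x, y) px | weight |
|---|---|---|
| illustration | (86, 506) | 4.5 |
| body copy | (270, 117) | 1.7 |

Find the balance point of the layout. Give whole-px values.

(136, 399)

Σw = 4.5 + 1.7 = 6.2.
x: (4.5·86 + 1.7·270) / 6.2 = 846.0 / 6.2 ≈ 136.45
y: (4.5·506 + 1.7·117) / 6.2 = 2475.9 / 6.2 ≈ 399.34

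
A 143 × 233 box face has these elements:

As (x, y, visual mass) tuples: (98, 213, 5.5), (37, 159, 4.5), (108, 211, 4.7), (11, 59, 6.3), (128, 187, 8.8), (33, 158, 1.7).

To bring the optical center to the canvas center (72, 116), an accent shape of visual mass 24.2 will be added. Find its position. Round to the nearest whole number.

(64, 54)

With the accent shape, Σw becomes 5.5 + 4.5 + 4.7 + 6.3 + 8.8 + 1.7 + 24.2 = 55.7.
x: target moment 55.7×72 = 4010.4; current 5.5·98 + 4.5·37 + 4.7·108 + 6.3·11 + 8.8·128 + 1.7·33 = 2464.9; the accent shape supplies 1545.5, so x = 1545.5/24.2 ≈ 63.86.
y: target moment 55.7×116 = 6461.2; current 5.5·213 + 4.5·159 + 4.7·211 + 6.3·59 + 8.8·187 + 1.7·158 = 5164.6; the accent shape supplies 1296.6, so y = 1296.6/24.2 ≈ 53.58.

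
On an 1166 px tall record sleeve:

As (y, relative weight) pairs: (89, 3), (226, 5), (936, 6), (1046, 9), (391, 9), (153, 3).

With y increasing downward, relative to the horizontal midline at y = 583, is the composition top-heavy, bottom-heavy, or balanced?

balanced

Σw = 3 + 5 + 6 + 9 + 9 + 3 = 35.
Σw·y = 20405; ȳ = 20405/35 ≈ 583.00.
583.00 = 583 exactly: balanced.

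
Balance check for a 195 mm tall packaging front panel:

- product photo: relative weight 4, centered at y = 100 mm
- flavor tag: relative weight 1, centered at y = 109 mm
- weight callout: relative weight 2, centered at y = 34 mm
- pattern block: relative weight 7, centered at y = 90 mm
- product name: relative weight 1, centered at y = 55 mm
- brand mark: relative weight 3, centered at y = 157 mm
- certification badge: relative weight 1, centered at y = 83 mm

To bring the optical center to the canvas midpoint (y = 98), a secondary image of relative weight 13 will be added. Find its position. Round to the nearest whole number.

y ≈ 102

After adding the secondary image, total weight = 4 + 1 + 2 + 7 + 1 + 3 + 1 + 13 = 32.
Along y: (1816 + 13·y) / 32 = 98 (existing moment 4·100 + 1·109 + 2·34 + 7·90 + 1·55 + 3·157 + 1·83 = 1816) ⇒ y = (3136 − 1816) / 13 ≈ 101.54.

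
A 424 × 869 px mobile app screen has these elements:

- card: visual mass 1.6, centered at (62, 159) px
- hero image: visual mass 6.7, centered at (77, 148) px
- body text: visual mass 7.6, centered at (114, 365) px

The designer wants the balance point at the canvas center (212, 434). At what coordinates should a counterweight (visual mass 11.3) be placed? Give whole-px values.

(379, 689)

After adding the counterweight, total weight = 1.6 + 6.7 + 7.6 + 11.3 = 27.2.
x: target moment 27.2×212 = 5766.4; current 1.6·62 + 6.7·77 + 7.6·114 = 1481.5; the counterweight supplies 4284.9, so x = 4284.9/11.3 ≈ 379.19.
y: target moment 27.2×434 = 11804.8; current 1.6·159 + 6.7·148 + 7.6·365 = 4020.0; the counterweight supplies 7784.8, so y = 7784.8/11.3 ≈ 688.92.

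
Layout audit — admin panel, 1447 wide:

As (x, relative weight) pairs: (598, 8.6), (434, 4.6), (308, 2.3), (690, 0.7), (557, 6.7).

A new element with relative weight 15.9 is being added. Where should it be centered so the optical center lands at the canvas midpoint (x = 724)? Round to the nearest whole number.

With the new element, Σw becomes 8.6 + 4.6 + 2.3 + 0.7 + 6.7 + 15.9 = 38.8.
x: need Σw·x = 38.8·724 = 28091.2. Existing = 8.6·598 + 4.6·434 + 2.3·308 + 0.7·690 + 6.7·557 = 12062.5. Remainder 16028.7 / 15.9 ≈ 1008.09.

x ≈ 1008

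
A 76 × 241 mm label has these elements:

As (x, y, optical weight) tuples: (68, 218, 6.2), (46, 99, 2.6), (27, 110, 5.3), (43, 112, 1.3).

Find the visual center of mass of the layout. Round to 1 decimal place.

(48.1, 151.8)

Total weight = 6.2 + 2.6 + 5.3 + 1.3 = 15.4.
x: (6.2·68 + 2.6·46 + 5.3·27 + 1.3·43) / 15.4 = 740.2 / 15.4 ≈ 48.06
y: (6.2·218 + 2.6·99 + 5.3·110 + 1.3·112) / 15.4 = 2337.6 / 15.4 ≈ 151.79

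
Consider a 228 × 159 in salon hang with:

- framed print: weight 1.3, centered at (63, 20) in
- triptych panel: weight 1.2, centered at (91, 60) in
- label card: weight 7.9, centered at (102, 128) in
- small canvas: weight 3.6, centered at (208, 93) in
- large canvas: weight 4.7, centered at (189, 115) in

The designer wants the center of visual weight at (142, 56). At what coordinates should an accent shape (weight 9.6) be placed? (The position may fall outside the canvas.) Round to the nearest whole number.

(144, -42)

After adding the accent shape, total weight = 1.3 + 1.2 + 7.9 + 3.6 + 4.7 + 9.6 = 28.3.
x: target moment 28.3×142 = 4018.6; current 1.3·63 + 1.2·91 + 7.9·102 + 3.6·208 + 4.7·189 = 2634.0; the accent shape supplies 1384.6, so x = 1384.6/9.6 ≈ 144.23.
y: target moment 28.3×56 = 1584.8; current 1.3·20 + 1.2·60 + 7.9·128 + 3.6·93 + 4.7·115 = 1984.5; the accent shape supplies -399.7, so y = -399.7/9.6 ≈ -41.64.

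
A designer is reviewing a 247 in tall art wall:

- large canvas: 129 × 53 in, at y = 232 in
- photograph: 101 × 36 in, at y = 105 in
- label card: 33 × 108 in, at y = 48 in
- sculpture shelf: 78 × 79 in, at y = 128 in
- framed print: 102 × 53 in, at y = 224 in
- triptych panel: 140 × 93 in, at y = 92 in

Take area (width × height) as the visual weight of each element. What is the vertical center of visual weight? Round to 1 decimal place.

y ≈ 138.2

Areas → weights: large canvas 129·53 = 6837, photograph 101·36 = 3636, label card 33·108 = 3564, sculpture shelf 78·79 = 6162, framed print 102·53 = 5406, triptych panel 140·93 = 13020; Σw = 38625.
Σw·y = 5336556; ȳ = 5336556/38625 ≈ 138.16.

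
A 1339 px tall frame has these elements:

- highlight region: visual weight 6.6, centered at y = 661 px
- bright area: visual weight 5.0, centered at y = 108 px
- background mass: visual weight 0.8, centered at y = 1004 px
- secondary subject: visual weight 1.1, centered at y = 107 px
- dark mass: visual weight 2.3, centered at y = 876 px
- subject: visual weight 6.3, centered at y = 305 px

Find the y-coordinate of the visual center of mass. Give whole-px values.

Weights sum to 6.6 + 5.0 + 0.8 + 1.1 + 2.3 + 6.3 = 22.1.
y-moment: 6.6·661 + 5.0·108 + 0.8·1004 + 1.1·107 + 2.3·876 + 6.3·305 = 9759.8; centroid 9759.8/22.1 ≈ 441.62.

y ≈ 442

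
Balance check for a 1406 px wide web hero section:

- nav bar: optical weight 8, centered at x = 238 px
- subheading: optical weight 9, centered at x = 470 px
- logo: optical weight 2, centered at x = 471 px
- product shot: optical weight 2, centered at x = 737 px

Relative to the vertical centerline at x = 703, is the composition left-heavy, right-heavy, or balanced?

left-heavy

Weights sum to 8 + 9 + 2 + 2 = 21.
Σw·x = 8·238 + 9·470 + 2·471 + 2·737 = 8550, so x̄ = 8550/21 ≈ 407.14.
Since 407.1 is left of 703, the composition reads left-heavy.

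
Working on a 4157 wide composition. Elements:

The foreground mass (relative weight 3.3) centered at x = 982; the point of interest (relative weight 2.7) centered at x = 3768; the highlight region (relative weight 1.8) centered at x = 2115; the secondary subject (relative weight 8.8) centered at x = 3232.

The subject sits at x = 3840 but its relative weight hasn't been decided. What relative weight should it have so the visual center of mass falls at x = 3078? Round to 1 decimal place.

w ≈ 7.1

Existing Σw = 16.6 (3.3 + 2.7 + 1.8 + 8.8); existing moment 3.3·982 + 2.7·3768 + 1.8·2115 + 8.8·3232 = 45662.8.
Set Σw·x/Σw = 3078: (45662.8 + 3840w) = 3078·(16.6 + w).
Solving: w = (3078·16.6 − 45662.8) / (3840 − 3078) = 5432.0 / 762 ≈ 7.13.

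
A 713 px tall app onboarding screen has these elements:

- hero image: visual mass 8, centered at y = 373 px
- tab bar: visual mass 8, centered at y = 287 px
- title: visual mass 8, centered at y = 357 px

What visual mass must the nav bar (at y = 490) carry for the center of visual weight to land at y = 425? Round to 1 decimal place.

w ≈ 31.8

Known weights sum to 8 + 8 + 8 = 24; their moment is 8·373 + 8·287 + 8·357 = 8136.
Set Σw·y/Σw = 425: (8136 + 490w) = 425·(24 + w).
So w = (425·24 − 8136)/(490 − 425) = 2064/65 ≈ 31.75.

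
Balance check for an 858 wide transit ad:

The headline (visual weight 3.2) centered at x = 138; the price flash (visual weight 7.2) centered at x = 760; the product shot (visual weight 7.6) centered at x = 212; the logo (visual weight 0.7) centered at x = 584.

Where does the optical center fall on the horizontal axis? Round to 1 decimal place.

x ≈ 424.3

Weights sum to 3.2 + 7.2 + 7.6 + 0.7 = 18.7.
Σw·x = 3.2·138 + 7.2·760 + 7.6·212 + 0.7·584 = 7933.6, so x̄ = 7933.6/18.7 ≈ 424.26.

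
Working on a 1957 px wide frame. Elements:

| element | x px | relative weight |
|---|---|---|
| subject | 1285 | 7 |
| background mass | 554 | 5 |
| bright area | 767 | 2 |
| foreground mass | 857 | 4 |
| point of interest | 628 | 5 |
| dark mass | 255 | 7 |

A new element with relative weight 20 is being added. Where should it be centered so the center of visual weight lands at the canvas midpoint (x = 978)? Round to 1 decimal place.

x ≈ 1362.4

After adding the new element, total weight = 7 + 5 + 2 + 4 + 5 + 7 + 20 = 50.
x: target moment 50×978 = 48900; current 7·1285 + 5·554 + 2·767 + 4·857 + 5·628 + 7·255 = 21652; the new element supplies 27248, so x = 27248/20 ≈ 1362.40.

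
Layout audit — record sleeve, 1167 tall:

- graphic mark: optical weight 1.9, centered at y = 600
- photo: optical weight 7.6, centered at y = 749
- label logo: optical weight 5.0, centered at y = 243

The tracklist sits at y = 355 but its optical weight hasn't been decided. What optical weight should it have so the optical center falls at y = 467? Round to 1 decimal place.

w ≈ 11.4

Fixed elements: Σw = 1.9 + 7.6 + 5.0 = 14.5, Σw·y = 1.9·600 + 7.6·749 + 5.0·243 = 8047.4.
For the centroid to hit 467: (8047.4 + w·355) / (14.5 + w) = 467.
Rearranging, w·(355 − 467) = 467·14.5 − 8047.4 = -1275.9, so w ≈ -1275.9/-112 = 11.39.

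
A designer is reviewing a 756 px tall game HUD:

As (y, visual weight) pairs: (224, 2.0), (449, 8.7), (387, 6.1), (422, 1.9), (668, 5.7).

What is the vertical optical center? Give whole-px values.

y ≈ 464

Total weight = 2.0 + 8.7 + 6.1 + 1.9 + 5.7 = 24.4.
Σw·y = 2.0·224 + 8.7·449 + 6.1·387 + 1.9·422 + 5.7·668 = 11324.4, so ȳ = 11324.4/24.4 ≈ 464.11.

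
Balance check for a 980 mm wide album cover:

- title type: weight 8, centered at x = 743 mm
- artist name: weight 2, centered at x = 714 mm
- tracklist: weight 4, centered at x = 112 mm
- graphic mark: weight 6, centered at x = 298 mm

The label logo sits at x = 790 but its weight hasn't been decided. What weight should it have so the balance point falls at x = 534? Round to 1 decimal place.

w ≈ 4.2

Fixed elements: Σw = 8 + 2 + 4 + 6 = 20, Σw·x = 8·743 + 2·714 + 4·112 + 6·298 = 9608.
Balance at x = 534 requires (9608 + w·790) / (20 + w) = 534.
So w = (534·20 − 9608)/(790 − 534) = 1072/256 ≈ 4.19.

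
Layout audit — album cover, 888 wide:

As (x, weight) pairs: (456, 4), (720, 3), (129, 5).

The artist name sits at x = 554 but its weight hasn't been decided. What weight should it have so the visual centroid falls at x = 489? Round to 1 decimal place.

Known weights sum to 4 + 3 + 5 = 12; their moment is 4·456 + 3·720 + 5·129 = 4629.
For the centroid to hit 489: (4629 + w·554) / (12 + w) = 489.
Rearranging, w·(554 − 489) = 489·12 − 4629 = 1239, so w ≈ 1239/65 = 19.06.

w ≈ 19.1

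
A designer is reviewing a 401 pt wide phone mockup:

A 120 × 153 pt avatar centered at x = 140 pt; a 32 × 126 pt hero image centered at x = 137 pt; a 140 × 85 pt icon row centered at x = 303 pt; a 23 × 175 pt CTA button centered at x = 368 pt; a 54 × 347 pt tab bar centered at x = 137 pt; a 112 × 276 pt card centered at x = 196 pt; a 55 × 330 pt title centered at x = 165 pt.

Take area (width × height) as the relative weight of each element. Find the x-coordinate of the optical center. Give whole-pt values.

Areas: avatar 120·153 = 18360, hero image 32·126 = 4032, icon row 140·85 = 11900, CTA button 23·175 = 4025, tab bar 54·347 = 18738, card 112·276 = 30912, title 55·330 = 18150. Total weight = 106117.
x: moment 19830292 / weight 106117 ≈ 186.87

x ≈ 187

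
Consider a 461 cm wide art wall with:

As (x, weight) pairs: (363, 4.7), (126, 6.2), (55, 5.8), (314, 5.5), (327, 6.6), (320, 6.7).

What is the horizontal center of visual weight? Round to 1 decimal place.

Total weight = 4.7 + 6.2 + 5.8 + 5.5 + 6.6 + 6.7 = 35.5.
x: (4.7·363 + 6.2·126 + 5.8·55 + 5.5·314 + 6.6·327 + 6.7·320) / 35.5 = 8835.5 / 35.5 ≈ 248.89

x ≈ 248.9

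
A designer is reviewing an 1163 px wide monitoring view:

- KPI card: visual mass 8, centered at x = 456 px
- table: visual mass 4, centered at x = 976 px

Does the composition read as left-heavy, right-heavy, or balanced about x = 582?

right-heavy

Total weight = 8 + 4 = 12.
x: (8·456 + 4·976) / 12 = 7552 / 12 ≈ 629.33
629.3 lies right of the midline 582, so the layout is right-heavy.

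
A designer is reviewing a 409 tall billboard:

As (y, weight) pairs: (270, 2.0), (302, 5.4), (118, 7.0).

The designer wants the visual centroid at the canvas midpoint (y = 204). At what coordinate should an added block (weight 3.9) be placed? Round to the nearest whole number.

After adding the added block, total weight = 2.0 + 5.4 + 7.0 + 3.9 = 18.3.
y: target moment 18.3×204 = 3733.2; current 2.0·270 + 5.4·302 + 7.0·118 = 2996.8; the added block supplies 736.4, so y = 736.4/3.9 ≈ 188.82.

y ≈ 189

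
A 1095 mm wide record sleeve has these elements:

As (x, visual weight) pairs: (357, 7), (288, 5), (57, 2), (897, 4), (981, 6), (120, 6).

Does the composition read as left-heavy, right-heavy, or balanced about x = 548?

left-heavy

Weights sum to 7 + 5 + 2 + 4 + 6 + 6 = 30.
x: (7·357 + 5·288 + 2·57 + 4·897 + 6·981 + 6·120) / 30 = 14247 / 30 ≈ 474.90
474.9 vs midline 548 → left-heavy.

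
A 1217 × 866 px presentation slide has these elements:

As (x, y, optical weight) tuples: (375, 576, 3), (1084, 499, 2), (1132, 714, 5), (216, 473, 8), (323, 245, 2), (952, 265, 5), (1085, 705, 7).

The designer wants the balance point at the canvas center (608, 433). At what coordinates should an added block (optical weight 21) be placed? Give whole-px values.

(407, 291)

New total weight: (3 + 2 + 5 + 8 + 2 + 5 + 7) + 21 = 53.
x: need Σw·x = 53·608 = 32224. Existing = 3·375 + 2·1084 + 5·1132 + 8·216 + 2·323 + 5·952 + 7·1085 = 23682. Remainder 8542 / 21 ≈ 406.76.
y: need Σw·y = 53·433 = 22949. Existing = 3·576 + 2·499 + 5·714 + 8·473 + 2·245 + 5·265 + 7·705 = 16830. Remainder 6119 / 21 ≈ 291.38.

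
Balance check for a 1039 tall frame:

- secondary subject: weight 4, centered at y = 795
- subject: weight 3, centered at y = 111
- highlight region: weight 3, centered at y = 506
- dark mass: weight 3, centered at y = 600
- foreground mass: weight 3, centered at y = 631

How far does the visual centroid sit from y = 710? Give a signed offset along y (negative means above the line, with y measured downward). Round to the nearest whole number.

Weights sum to 4 + 3 + 3 + 3 + 3 = 16.
Σw·y = 4·795 + 3·111 + 3·506 + 3·600 + 3·631 = 8724, so ȳ = 8724/16 ≈ 545.25.
Offset from y = 710: 545.25 − 710 ≈ -164.75.

≈ -165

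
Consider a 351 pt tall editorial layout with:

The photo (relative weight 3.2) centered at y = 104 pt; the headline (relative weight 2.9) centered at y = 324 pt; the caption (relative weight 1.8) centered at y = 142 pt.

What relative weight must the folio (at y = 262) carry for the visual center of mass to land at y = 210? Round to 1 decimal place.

Fixed elements: Σw = 3.2 + 2.9 + 1.8 = 7.9, Σw·y = 3.2·104 + 2.9·324 + 1.8·142 = 1528.0.
Set Σw·y/Σw = 210: (1528.0 + 262w) = 210·(7.9 + w).
Rearranging, w·(262 − 210) = 210·7.9 − 1528.0 = 131.0, so w ≈ 131.0/52 = 2.52.

w ≈ 2.5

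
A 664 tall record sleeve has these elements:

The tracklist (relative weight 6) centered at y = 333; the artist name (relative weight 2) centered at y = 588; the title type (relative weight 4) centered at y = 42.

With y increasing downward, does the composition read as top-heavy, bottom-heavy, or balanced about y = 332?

top-heavy

Σw = 6 + 2 + 4 = 12.
y: (6·333 + 2·588 + 4·42) / 12 = 3342 / 12 ≈ 278.50
278.5 lies above (smaller y than) the midline 332, so the layout is top-heavy.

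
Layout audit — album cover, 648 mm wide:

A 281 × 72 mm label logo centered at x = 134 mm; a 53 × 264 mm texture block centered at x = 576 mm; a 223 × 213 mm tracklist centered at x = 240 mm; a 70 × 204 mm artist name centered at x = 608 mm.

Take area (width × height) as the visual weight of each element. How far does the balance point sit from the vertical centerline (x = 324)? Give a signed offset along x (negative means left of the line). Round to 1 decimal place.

Areas → weights: label logo 281·72 = 20232, texture block 53·264 = 13992, tracklist 223·213 = 47499, artist name 70·204 = 14280; Σw = 96003.
Σw·x = 20232·134 + 13992·576 + 47499·240 + 14280·608 = 30852480, so x̄ = 30852480/96003 ≈ 321.37.
Against x = 324, that's 321.37 − 324 = -2.63.

≈ -2.6 mm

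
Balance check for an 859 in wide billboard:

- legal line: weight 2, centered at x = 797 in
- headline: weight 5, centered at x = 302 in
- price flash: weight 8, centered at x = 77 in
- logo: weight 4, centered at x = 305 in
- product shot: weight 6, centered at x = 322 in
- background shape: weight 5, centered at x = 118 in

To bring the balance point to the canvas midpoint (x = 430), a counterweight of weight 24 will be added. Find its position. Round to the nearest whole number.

x ≈ 657

After adding the counterweight, total weight = 2 + 5 + 8 + 4 + 6 + 5 + 24 = 54.
x: target moment 54×430 = 23220; current 2·797 + 5·302 + 8·77 + 4·305 + 6·322 + 5·118 = 7462; the counterweight supplies 15758, so x = 15758/24 ≈ 656.58.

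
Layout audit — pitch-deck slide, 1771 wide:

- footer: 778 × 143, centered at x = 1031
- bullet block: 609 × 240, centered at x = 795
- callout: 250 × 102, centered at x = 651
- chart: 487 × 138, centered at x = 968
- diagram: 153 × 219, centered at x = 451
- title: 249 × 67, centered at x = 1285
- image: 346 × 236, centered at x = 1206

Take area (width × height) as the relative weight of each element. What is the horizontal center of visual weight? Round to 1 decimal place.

x ≈ 928.7

Areas: footer 778·143 = 111254, bullet block 609·240 = 146160, callout 250·102 = 25500, chart 487·138 = 67206, diagram 153·219 = 33507, title 249·67 = 16683, image 346·236 = 81656. Total weight = 481966.
x-moment: 111254·1031 + 146160·795 + 25500·651 + 67206·968 + 33507·451 + 16683·1285 + 81656·1206 = 447582430; centroid 447582430/481966 ≈ 928.66.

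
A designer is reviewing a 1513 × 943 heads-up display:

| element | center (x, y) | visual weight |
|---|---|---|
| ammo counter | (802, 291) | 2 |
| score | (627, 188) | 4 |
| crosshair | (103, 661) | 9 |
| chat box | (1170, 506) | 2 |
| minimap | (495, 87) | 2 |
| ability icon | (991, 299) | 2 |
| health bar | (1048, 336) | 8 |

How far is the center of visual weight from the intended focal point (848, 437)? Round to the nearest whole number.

≈ 204

Total weight = 2 + 4 + 9 + 2 + 2 + 2 + 8 = 29.
Σw·x = 18735; x̄ = 18735/29 ≈ 646.03.
Σw·y = 11755; ȳ = 11755/29 ≈ 405.34.
Offset from (848, 437): Δx ≈ -201.97, Δy ≈ -31.66; distance = √(Δx² + Δy²) ≈ 204.43.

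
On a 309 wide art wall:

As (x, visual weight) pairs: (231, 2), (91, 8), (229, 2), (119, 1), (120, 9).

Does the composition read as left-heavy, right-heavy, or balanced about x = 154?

Total weight = 2 + 8 + 2 + 1 + 9 = 22.
Σw·x = 2·231 + 8·91 + 2·229 + 1·119 + 9·120 = 2847, so x̄ = 2847/22 ≈ 129.41.
Since 129.4 is left of 154, the composition reads left-heavy.

left-heavy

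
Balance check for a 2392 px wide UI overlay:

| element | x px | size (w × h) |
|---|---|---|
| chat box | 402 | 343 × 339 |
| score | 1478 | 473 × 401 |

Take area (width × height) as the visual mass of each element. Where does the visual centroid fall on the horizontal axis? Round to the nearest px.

x ≈ 1069

Areas → weights: chat box 343·339 = 116277, score 473·401 = 189673; Σw = 305950.
x-moment: 116277·402 + 189673·1478 = 327080048; centroid 327080048/305950 ≈ 1069.06.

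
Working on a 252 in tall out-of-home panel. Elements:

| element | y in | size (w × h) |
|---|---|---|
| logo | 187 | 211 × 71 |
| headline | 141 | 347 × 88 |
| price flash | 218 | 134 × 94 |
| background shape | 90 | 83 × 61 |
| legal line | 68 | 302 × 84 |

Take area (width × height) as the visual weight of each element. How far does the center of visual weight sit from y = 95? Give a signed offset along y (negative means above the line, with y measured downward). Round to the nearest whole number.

Areas: logo 211·71 = 14981, headline 347·88 = 30536, price flash 134·94 = 12596, background shape 83·61 = 5063, legal line 302·84 = 25368. Total weight = 88544.
y: (14981·187 + 30536·141 + 12596·218 + 5063·90 + 25368·68) / 88544 = 12033645 / 88544 ≈ 135.91
Offset from y = 95: 135.91 − 95 ≈ 40.91.

≈ 41 in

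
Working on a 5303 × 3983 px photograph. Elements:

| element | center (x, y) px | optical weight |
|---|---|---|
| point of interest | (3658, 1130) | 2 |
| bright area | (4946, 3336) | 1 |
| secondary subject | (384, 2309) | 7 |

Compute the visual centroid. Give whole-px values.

(1495, 2176)

Total weight = 2 + 1 + 7 = 10.
x: (2·3658 + 1·4946 + 7·384) / 10 = 14950 / 10 ≈ 1495.00
y: (2·1130 + 1·3336 + 7·2309) / 10 = 21759 / 10 ≈ 2175.90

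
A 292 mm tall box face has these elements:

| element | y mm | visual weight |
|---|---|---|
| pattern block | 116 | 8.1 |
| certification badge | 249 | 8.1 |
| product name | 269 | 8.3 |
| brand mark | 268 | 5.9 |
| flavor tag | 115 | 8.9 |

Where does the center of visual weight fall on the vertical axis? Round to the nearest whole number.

Weights sum to 8.1 + 8.1 + 8.3 + 5.9 + 8.9 = 39.3.
Σw·y = 8.1·116 + 8.1·249 + 8.3·269 + 5.9·268 + 8.9·115 = 7793.9, so ȳ = 7793.9/39.3 ≈ 198.32.

y ≈ 198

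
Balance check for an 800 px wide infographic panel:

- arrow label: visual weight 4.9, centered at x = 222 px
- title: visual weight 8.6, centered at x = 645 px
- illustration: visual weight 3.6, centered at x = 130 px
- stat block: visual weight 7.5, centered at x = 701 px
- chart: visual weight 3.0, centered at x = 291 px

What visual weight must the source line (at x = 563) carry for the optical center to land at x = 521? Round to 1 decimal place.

Existing Σw = 27.6 (4.9 + 8.6 + 3.6 + 7.5 + 3.0); existing moment 4.9·222 + 8.6·645 + 3.6·130 + 7.5·701 + 3.0·291 = 13233.3.
For the centroid to hit 521: (13233.3 + w·563) / (27.6 + w) = 521.
Rearranging, w·(563 − 521) = 521·27.6 − 13233.3 = 1146.3, so w ≈ 1146.3/42 = 27.29.

w ≈ 27.3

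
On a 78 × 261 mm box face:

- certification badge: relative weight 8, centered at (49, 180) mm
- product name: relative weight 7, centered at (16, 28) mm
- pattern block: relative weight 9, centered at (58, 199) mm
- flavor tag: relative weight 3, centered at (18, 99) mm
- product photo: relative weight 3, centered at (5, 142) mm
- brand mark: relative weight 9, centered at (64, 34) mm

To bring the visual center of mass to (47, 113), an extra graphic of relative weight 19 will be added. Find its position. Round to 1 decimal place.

(55.5, 110.4)

With the extra graphic, Σw becomes 8 + 7 + 9 + 3 + 3 + 9 + 19 = 58.
x: target moment 58×47 = 2726; current 8·49 + 7·16 + 9·58 + 3·18 + 3·5 + 9·64 = 1671; the extra graphic supplies 1055, so x = 1055/19 ≈ 55.53.
y: target moment 58×113 = 6554; current 8·180 + 7·28 + 9·199 + 3·99 + 3·142 + 9·34 = 4456; the extra graphic supplies 2098, so y = 2098/19 ≈ 110.42.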